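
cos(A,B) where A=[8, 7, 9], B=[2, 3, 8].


A·B = 8·2 + 7·3 + 9·8 = 109
‖A‖ = √194 = 13.9284, ‖B‖ = √77 = 8.775
cos = 109/(√194·√77) = 109/√14938 = 0.8918

0.8918


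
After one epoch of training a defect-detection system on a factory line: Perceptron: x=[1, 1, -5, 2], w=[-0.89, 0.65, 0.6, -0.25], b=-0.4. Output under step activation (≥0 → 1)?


z = (1)·(-0.89) + (1)·(0.65) + (-5)·(0.6) + (2)·(-0.25) - 0.4
  = -4.14
step(z) = 0 (z<0)

0


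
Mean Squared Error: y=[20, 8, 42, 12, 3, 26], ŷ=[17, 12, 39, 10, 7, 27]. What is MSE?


Squared errors: (20-17)²=9, (8-12)²=16, (42-39)²=9, (12-10)²=4, (3-7)²=16, (26-27)²=1
Sum = 55
MSE = 55/6 = 55/6

55/6


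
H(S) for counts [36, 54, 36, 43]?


Probabilities: [36/169, 54/169, 36/169, 43/169] ≈ [0.213, 0.3195, 0.213, 0.2544]
H = -((36/169)·log₂(36/169) + (54/169)·log₂(54/169) + (36/169)·log₂(36/169) + (43/169)·log₂(43/169))
  = 1.9788 bits

1.9788 bits


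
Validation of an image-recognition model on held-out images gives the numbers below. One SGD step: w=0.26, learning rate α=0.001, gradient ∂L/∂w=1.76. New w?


w_new = w - α·∇
= 0.26 - 0.001·1.76
= 0.26 - 0.00176
= 0.25824

0.25824


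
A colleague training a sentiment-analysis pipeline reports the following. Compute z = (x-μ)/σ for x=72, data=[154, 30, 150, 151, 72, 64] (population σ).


μ = 103.5, σ = 49.8723
z = (72 - 103.5)/49.8723 = -0.6316

-0.6316


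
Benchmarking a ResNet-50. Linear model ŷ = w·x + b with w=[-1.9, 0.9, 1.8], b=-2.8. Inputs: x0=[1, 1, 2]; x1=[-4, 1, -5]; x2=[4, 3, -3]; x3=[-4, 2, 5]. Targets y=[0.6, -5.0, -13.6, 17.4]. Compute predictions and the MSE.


ŷ0 = (-1.9)·(1) + (0.9)·(1) + (1.8)·(2) - 2.8 = -0.2
ŷ1 = (-1.9)·(-4) + (0.9)·(1) + (1.8)·(-5) - 2.8 = -3.3
ŷ2 = (-1.9)·(4) + (0.9)·(3) + (1.8)·(-3) - 2.8 = -13.1
ŷ3 = (-1.9)·(-4) + (0.9)·(2) + (1.8)·(5) - 2.8 = 15.6
errors² = [0.64, 2.89, 0.25, 3.24]
MSE = 7.0200/4 = 1.755

1.755


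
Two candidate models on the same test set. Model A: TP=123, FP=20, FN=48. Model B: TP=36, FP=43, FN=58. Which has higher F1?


Model A: P=123/143=0.8601, R=123/171=0.7193, F1=2PR/(P+R)=2TP/(2TP+FP+FN)=246/314=0.7834
Model B: P=36/79=0.4557, R=36/94=0.383, F1=2PR/(P+R)=2TP/(2TP+FP+FN)=72/173=0.4162
0.7834 > 0.4162 → Model A

Model A


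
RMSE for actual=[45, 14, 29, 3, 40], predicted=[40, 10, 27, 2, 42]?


MSE = 50/5 = 10
RMSE = √(50/5) = 3.1623

3.1623


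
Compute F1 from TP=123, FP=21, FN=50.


Precision = 123/144 = 0.8542
Recall = 123/173 = 0.711
F1 = 2·P·R/(P+R) = 2·TP/(2·TP+FP+FN) = 246/(246+21+50) = 246/317 = 0.776

0.776


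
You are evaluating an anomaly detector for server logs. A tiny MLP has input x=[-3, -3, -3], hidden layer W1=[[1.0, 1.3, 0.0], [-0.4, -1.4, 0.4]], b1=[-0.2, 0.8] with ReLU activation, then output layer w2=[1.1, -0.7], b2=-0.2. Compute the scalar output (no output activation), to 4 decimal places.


z1[0] = (1.0)·(-3) + (1.3)·(-3) + (0.0)·(-3) - 0.2 = -7.1
z1[1] = (-0.4)·(-3) + (-1.4)·(-3) + (0.4)·(-3) + 0.8 = 5.0
h = ReLU(z1) = [0.0, 5.0]
output = (1.1)·(0.0) + (-0.7)·(5.0) - 0.2 = -3.7

-3.7


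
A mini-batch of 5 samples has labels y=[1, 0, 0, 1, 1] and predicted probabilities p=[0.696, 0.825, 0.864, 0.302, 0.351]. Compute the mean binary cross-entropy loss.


L[0] = -ln(0.696) = 0.3624
L[1] = -ln(1-0.825) = -ln(0.175) = 1.743
L[2] = -ln(1-0.864) = -ln(0.136) = 1.9951
L[3] = -ln(0.302) = 1.1973
L[4] = -ln(0.351) = 1.047
mean = (0.3624 + 1.743 + 1.9951 + 1.1973 + 1.047)/5 = 1.269

1.269


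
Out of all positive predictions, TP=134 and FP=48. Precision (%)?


Precision = TP/(TP+FP)
= 134/(134+48)
= 134/182 = 73.63%

73.63%


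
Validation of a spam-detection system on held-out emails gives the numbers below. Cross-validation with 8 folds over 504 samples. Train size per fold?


Fold size = 504/8 = 63
Training per fold = 504 - 63 = 441

441


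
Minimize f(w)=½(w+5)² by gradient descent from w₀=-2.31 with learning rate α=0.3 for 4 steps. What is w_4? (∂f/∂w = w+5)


step 1: grad = -2.31+5 = 2.69; w = -2.31 - 0.3·(2.69) = -3.117
step 2: grad = -3.117+5 = 1.883; w = -3.117 - 0.3·(1.883) = -3.6819
step 3: grad = -3.6819+5 = 1.3181; w = -3.6819 - 0.3·(1.3181) = -4.07733
step 4: grad = -4.07733+5 = 0.92267; w = -4.07733 - 0.3·(0.92267) = -4.354131

-4.354131


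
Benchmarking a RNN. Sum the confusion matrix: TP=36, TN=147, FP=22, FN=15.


Total = TP + TN + FP + FN
= 36 + 147 + 22 + 15
= 220
(Predicted positive: 58, predicted negative: 162)

220


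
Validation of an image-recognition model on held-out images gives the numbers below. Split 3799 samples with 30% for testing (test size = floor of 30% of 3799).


Test = ⌊3799·30/100⌋ = 1139
Train = 3799 - 1139 = 2660

Train: 2660, Test: 1139


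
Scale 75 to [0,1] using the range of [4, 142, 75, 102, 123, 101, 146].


min=4, max=146
(75-4)/(146-4) = 71/142 = 0.5

0.5


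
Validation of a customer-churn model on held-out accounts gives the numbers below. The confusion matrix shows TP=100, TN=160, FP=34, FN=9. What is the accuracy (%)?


Accuracy = (TP+TN)/(TP+TN+FP+FN)
= (100+160)/(303)
= 260/303 = 85.81%

85.81%


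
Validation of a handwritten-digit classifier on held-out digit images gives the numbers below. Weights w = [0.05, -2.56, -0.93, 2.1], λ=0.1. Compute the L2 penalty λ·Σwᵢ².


‖w‖₂² = (0.05)² + (-2.56)² + (-0.93)² + (2.1)²
     = 0.0025 + 6.5536 + 0.8649 + 4.41
     = 11.831
λ·‖w‖₂² = 0.1·11.831 = 1.1831

1.1831


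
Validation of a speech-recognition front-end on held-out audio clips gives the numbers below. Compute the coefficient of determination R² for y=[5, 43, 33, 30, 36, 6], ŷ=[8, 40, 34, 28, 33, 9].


ȳ = 25.5
SS_res = Σ(y-ŷ)² = 41
SS_tot = Σ(y-ȳ)² = 1293.5
R² = 1 - SS_res/SS_tot = 1 - 0.0317 = 0.9683

0.9683


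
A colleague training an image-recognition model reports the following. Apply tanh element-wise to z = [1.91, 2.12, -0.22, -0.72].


tanh(1.91) = 0.9571
tanh(2.12) = 0.9716
tanh(-0.22) = -0.2165
tanh(-0.72) = -0.6169
result = [0.9571, 0.9716, -0.2165, -0.6169]

[0.9571, 0.9716, -0.2165, -0.6169]


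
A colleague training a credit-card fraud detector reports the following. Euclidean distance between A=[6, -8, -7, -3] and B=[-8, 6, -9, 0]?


d = √((6+ 8)² + (-8-6)² + (-7+ 9)² + (-3-0)²)
  = √(196 + 196 + 4 + 9)
  = √405 = 20.1246

20.1246


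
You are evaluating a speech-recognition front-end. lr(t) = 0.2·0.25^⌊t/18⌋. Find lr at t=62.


n_drops = ⌊62/18⌋ = 3
lr = 0.2·0.25^3 = 0.2·0.015625 = 0.003125

0.003125


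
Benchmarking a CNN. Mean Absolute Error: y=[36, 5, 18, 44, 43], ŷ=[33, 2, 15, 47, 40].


Absolute errors: |36-33|=3, |5-2|=3, |18-15|=3, |44-47|=3, |43-40|=3
Sum = 15
MAE = 15/5 = 3

3


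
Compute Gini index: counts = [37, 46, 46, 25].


Probabilities: [37/154, 46/154, 46/154, 25/154] ≈ [0.2403, 0.2987, 0.2987, 0.1623]
Σpᵢ² = (1369 + 2116 + 2116 + 625)/154² = 6226/23716
Gini = 1 - Σpᵢ² = 1 - 6226/23716 = 0.7375

0.7375


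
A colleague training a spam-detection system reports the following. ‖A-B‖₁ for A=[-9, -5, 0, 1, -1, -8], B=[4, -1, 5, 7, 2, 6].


d = |-9-4| + |-5+ 1| + |0-5| + |1-7| + |-1-2| + |-8-6|
  = 13 + 4 + 5 + 6 + 3 + 14
  = 45

45


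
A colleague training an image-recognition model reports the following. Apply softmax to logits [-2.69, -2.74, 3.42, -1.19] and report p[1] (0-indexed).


Exponentials: e^-2.69=0.0679, e^-2.74=0.0646, e^3.42=30.5694, e^-1.19=0.3042
Sum = 31.0061
Softmax = [0.0022, 0.0021, 0.9859, 0.0098]
p[1] = 0.0646/31.0061 = 0.0021

0.0021


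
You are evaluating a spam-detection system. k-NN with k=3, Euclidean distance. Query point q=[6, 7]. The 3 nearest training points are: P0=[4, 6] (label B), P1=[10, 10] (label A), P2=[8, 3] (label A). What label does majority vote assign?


d(q,P0) = 2.2361  (label B)
d(q,P1) = 5.0  (label A)
d(q,P2) = 4.4721  (label A)
Votes: A=2, B=1
Majority → A

A


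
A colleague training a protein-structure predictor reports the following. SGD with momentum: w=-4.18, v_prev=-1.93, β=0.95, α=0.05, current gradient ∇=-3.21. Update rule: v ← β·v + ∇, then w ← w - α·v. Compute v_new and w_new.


v_new = 0.95·-1.93 - 3.21 = -1.8335 - 3.21 = -5.0435
w_new = -4.18 - 0.05·-5.0435 = -4.18 + 0.252175 = -3.927825

v_new=-5.0435, w_new=-3.927825


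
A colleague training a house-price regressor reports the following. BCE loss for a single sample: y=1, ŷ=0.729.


BCE = -[y·ln(p) + (1-y)·ln(1-p)]
= -1·ln(0.729) - 0
= -ln(0.729) = 0.3161

0.3161


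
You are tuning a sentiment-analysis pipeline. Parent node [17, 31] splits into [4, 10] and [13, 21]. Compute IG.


Parent = [17, 31], H_parent = 0.9377
H_left = 0.8631 (n=14), H_right = 0.9597 (n=34)
H_children = (14/48)·0.8631 + (34/48)·0.9597 = 0.9315
IG = 0.9377 - 0.9315 = 0.0062

0.0062


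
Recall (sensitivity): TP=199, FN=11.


Recall = TP/(TP+FN)
= 199/(199+11)
= 199/210 = 94.76%

94.76%


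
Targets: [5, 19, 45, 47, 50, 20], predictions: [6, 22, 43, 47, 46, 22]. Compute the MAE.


Absolute errors: |5-6|=1, |19-22|=3, |45-43|=2, |47-47|=0, |50-46|=4, |20-22|=2
Sum = 12
MAE = 12/6 = 2

2


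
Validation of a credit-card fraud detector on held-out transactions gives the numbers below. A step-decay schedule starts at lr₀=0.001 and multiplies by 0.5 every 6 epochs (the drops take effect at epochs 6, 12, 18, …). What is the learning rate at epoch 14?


n_drops = ⌊14/6⌋ = 2
lr = 0.001·0.5^2 = 0.001·0.25 = 0.00025

0.00025


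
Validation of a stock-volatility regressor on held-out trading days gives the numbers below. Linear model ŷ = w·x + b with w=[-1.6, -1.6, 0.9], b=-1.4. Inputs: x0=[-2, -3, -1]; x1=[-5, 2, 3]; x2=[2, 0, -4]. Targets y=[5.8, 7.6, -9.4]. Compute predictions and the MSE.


ŷ0 = (-1.6)·(-2) + (-1.6)·(-3) + (0.9)·(-1) - 1.4 = 5.7
ŷ1 = (-1.6)·(-5) + (-1.6)·(2) + (0.9)·(3) - 1.4 = 6.1
ŷ2 = (-1.6)·(2) + (-1.6)·(0) + (0.9)·(-4) - 1.4 = -8.2
errors² = [0.01, 2.25, 1.44]
MSE = 3.7000/3 = 1.2333

1.2333


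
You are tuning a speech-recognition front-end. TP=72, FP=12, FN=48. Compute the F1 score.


Precision = 72/84 = 0.8571
Recall = 72/120 = 0.6
F1 = 2·P·R/(P+R) = 2·TP/(2·TP+FP+FN) = 144/(144+12+48) = 144/204 = 0.7059

0.7059


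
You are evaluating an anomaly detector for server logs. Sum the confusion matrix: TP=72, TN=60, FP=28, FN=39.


Total = TP + TN + FP + FN
= 72 + 60 + 28 + 39
= 199
(Predicted positive: 100, predicted negative: 99)

199


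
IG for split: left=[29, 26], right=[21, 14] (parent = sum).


Parent = [50, 40], H_parent = 0.9911
H_left = 0.9979 (n=55), H_right = 0.971 (n=35)
H_children = (55/90)·0.9979 + (35/90)·0.971 = 0.9874
IG = 0.9911 - 0.9874 = 0.0037

0.0037


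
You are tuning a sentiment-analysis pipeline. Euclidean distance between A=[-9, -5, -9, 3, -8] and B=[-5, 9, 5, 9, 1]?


d = √((-9+ 5)² + (-5-9)² + (-9-5)² + (3-9)² + (-8-1)²)
  = √(16 + 196 + 196 + 36 + 81)
  = √525 = 22.9129

22.9129


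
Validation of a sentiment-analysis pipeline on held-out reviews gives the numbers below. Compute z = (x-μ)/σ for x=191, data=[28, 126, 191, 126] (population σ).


μ = 117.75, σ = 58.2167
z = (191 - 117.75)/58.2167 = 1.2582

1.2582


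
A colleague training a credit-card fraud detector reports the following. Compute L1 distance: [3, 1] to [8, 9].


d = |3-8| + |1-9|
  = 5 + 8
  = 13

13


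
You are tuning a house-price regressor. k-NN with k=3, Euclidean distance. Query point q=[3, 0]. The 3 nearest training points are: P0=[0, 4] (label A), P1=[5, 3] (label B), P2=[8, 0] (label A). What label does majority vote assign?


d(q,P0) = 5.0  (label A)
d(q,P1) = 3.6056  (label B)
d(q,P2) = 5.0  (label A)
Votes: A=2, B=1
Majority → A

A


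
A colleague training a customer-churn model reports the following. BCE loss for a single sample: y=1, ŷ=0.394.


BCE = -[y·ln(p) + (1-y)·ln(1-p)]
= -1·ln(0.394) - 0
= -ln(0.394) = 0.9314

0.9314


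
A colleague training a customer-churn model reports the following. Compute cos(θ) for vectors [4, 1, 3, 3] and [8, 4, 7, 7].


A·B = 4·8 + 1·4 + 3·7 + 3·7 = 78
‖A‖ = √35 = 5.9161, ‖B‖ = √178 = 13.3417
cos = 78/(√35·√178) = 78/√6230 = 0.9882

0.9882


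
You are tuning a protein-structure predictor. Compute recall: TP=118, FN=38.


Recall = TP/(TP+FN)
= 118/(118+38)
= 118/156 = 75.64%

75.64%


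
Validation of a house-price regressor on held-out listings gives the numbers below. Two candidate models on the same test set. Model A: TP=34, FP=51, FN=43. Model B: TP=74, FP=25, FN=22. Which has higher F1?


Model A: P=34/85=0.4, R=34/77=0.4416, F1=2PR/(P+R)=2TP/(2TP+FP+FN)=68/162=0.4198
Model B: P=74/99=0.7475, R=74/96=0.7708, F1=2PR/(P+R)=2TP/(2TP+FP+FN)=148/195=0.759
0.4198 < 0.759 → Model B

Model B


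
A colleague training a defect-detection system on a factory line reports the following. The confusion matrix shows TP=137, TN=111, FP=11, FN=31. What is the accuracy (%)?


Accuracy = (TP+TN)/(TP+TN+FP+FN)
= (137+111)/(290)
= 248/290 = 85.52%

85.52%


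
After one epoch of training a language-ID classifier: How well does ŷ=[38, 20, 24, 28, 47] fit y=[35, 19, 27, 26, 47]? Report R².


ȳ = 30.8
SS_res = Σ(y-ŷ)² = 23
SS_tot = Σ(y-ȳ)² = 456.8
R² = 1 - SS_res/SS_tot = 1 - 0.0504 = 0.9496

0.9496


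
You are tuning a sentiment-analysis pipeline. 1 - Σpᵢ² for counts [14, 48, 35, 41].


Probabilities: [14/138, 48/138, 35/138, 41/138] ≈ [0.1014, 0.3478, 0.2536, 0.2971]
Σpᵢ² = (196 + 2304 + 1225 + 1681)/138² = 5406/19044
Gini = 1 - Σpᵢ² = 1 - 5406/19044 = 0.7161

0.7161


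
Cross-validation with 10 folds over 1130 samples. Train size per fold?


Fold size = 1130/10 = 113
Training per fold = 1130 - 113 = 1017

1017


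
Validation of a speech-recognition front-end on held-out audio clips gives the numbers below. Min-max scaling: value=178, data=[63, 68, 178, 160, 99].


min=63, max=178
(178-63)/(178-63) = 115/115 = 1.0

1.0


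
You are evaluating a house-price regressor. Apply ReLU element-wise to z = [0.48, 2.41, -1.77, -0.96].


ReLU(0.48) = max(0, 0.48) = 0.48
ReLU(2.41) = max(0, 2.41) = 2.41
ReLU(-1.77) = max(0, -1.77) = 0.0
ReLU(-0.96) = max(0, -0.96) = 0.0
result = [0.48, 2.41, 0.0, 0.0]

[0.48, 2.41, 0.0, 0.0]


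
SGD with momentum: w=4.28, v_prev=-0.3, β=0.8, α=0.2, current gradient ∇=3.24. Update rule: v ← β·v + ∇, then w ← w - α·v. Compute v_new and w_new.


v_new = 0.8·-0.3 + 3.24 = -0.24 + 3.24 = 3
w_new = 4.28 - 0.2·3 = 4.28 - 0.6 = 3.68

v_new=3, w_new=3.68


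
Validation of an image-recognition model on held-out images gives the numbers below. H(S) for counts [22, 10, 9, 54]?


Probabilities: [22/95, 10/95, 9/95, 54/95] ≈ [0.2316, 0.1053, 0.0947, 0.5684]
H = -((22/95)·log₂(22/95) + (10/95)·log₂(10/95) + (9/95)·log₂(9/95) + (54/95)·log₂(54/95))
  = 1.616 bits

1.616 bits


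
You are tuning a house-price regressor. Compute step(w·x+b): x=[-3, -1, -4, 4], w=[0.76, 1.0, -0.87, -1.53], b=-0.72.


z = (-3)·(0.76) + (-1)·(1.0) + (-4)·(-0.87) + (4)·(-1.53) - 0.72
  = -6.64
step(z) = 0 (z<0)

0


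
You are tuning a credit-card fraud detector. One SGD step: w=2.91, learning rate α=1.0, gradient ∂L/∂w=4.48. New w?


w_new = w - α·∇
= 2.91 - 1.0·4.48
= 2.91 - 4.48
= -1.57

-1.57


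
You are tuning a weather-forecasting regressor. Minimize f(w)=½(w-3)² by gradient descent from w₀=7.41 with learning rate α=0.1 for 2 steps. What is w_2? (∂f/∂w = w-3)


step 1: grad = 7.41-3 = 4.41; w = 7.41 - 0.1·(4.41) = 6.969
step 2: grad = 6.969-3 = 3.969; w = 6.969 - 0.1·(3.969) = 6.5721

6.5721


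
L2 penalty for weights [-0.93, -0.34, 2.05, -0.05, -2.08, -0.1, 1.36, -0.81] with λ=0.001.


‖w‖₂² = (-0.93)² + (-0.34)² + (2.05)² + (-0.05)² + (-2.08)² + (-0.1)² + (1.36)² + (-0.81)²
     = 0.8649 + 0.1156 + 4.2025 + 0.0025 + 4.3264 + 0.01 + 1.8496 + 0.6561
     = 12.0276
λ·‖w‖₂² = 0.001·12.0276 = 0.012028

0.012028


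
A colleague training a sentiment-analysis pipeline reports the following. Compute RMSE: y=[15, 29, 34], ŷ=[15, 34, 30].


MSE = 41/3 = 13.6667
RMSE = √(41/3) = 3.6968

3.6968


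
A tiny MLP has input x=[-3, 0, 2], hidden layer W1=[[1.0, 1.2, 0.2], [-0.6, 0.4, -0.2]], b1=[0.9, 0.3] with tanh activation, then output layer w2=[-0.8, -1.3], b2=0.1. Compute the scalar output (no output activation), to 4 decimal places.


z1[0] = (1.0)·(-3) + (1.2)·(0) + (0.2)·(2) + 0.9 = -1.7
z1[1] = (-0.6)·(-3) + (0.4)·(0) + (-0.2)·(2) + 0.3 = 1.7
h = tanh(z1) = [-0.9354, 0.9354]
output = (-0.8)·(-0.9354) + (-1.3)·(0.9354) + 0.1 = -0.3677

-0.3677


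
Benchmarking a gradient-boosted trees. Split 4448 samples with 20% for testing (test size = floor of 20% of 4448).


Test = ⌊4448·20/100⌋ = 889
Train = 4448 - 889 = 3559

Train: 3559, Test: 889


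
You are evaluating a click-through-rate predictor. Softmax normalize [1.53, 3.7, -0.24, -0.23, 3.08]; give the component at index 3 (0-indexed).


Exponentials: e^1.53=4.6182, e^3.7=40.4473, e^-0.24=0.7866, e^-0.23=0.7945, e^3.08=21.7584
Sum = 68.405
Softmax = [0.0675, 0.5913, 0.0115, 0.0116, 0.3181]
p[3] = 0.7945/68.405 = 0.0116

0.0116


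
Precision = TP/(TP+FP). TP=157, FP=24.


Precision = TP/(TP+FP)
= 157/(157+24)
= 157/181 = 86.74%

86.74%


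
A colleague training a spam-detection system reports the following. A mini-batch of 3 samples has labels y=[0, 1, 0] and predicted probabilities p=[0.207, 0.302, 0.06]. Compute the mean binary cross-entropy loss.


L[0] = -ln(1-0.207) = -ln(0.793) = 0.2319
L[1] = -ln(0.302) = 1.1973
L[2] = -ln(1-0.06) = -ln(0.94) = 0.0619
mean = (0.2319 + 1.1973 + 0.0619)/3 = 0.497

0.497


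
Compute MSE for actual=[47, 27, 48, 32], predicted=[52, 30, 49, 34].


Squared errors: (47-52)²=25, (27-30)²=9, (48-49)²=1, (32-34)²=4
Sum = 39
MSE = 39/4 = 39/4

39/4


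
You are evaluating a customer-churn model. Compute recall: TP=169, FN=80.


Recall = TP/(TP+FN)
= 169/(169+80)
= 169/249 = 67.87%

67.87%


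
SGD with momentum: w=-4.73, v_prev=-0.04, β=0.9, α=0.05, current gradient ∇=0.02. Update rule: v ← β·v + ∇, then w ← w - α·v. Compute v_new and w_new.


v_new = 0.9·-0.04 + 0.02 = -0.036 + 0.02 = -0.016
w_new = -4.73 - 0.05·-0.016 = -4.73 + 0.0008 = -4.7292

v_new=-0.016, w_new=-4.7292


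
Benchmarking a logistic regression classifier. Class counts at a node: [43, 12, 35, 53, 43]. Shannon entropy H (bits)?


Probabilities: [43/186, 12/186, 35/186, 53/186, 43/186] ≈ [0.2312, 0.0645, 0.1882, 0.2849, 0.2312]
H = -((43/186)·log₂(43/186) + (12/186)·log₂(12/186) + (35/186)·log₂(35/186) + (53/186)·log₂(53/186) + (43/186)·log₂(43/186))
  = 2.2016 bits

2.2016 bits


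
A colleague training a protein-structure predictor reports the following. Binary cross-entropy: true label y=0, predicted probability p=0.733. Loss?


BCE = -[y·ln(p) + (1-y)·ln(1-p)]
= -0 - 1·ln(1-0.733)
= -ln(0.267) = 1.3205

1.3205


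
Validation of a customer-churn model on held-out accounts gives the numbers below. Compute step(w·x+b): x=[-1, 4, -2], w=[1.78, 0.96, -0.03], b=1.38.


z = (-1)·(1.78) + (4)·(0.96) + (-2)·(-0.03) + 1.38
  = 3.5
step(z) = 1 (z≥0)

1


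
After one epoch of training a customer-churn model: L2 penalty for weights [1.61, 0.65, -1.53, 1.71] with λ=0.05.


‖w‖₂² = (1.61)² + (0.65)² + (-1.53)² + (1.71)²
     = 2.5921 + 0.4225 + 2.3409 + 2.9241
     = 8.2796
λ·‖w‖₂² = 0.05·8.2796 = 0.41398

0.41398


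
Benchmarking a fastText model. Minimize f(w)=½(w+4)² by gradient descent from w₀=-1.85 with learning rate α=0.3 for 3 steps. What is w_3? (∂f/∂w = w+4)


step 1: grad = -1.85+4 = 2.15; w = -1.85 - 0.3·(2.15) = -2.495
step 2: grad = -2.495+4 = 1.505; w = -2.495 - 0.3·(1.505) = -2.9465
step 3: grad = -2.9465+4 = 1.0535; w = -2.9465 - 0.3·(1.0535) = -3.26255

-3.26255


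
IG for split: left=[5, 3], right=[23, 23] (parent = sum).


Parent = [28, 26], H_parent = 0.999
H_left = 0.9544 (n=8), H_right = 1 (n=46)
H_children = (8/54)·0.9544 + (46/54)·1 = 0.9932
IG = 0.999 - 0.9932 = 0.0058

0.0058


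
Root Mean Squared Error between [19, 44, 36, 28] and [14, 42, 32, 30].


MSE = 49/4 = 12.25
RMSE = √(49/4) = 3.5

3.5


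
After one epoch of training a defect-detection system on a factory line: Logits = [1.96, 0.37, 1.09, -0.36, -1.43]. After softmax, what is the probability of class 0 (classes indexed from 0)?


Exponentials: e^1.96=7.0993, e^0.37=1.4477, e^1.09=2.9743, e^-0.36=0.6977, e^-1.43=0.2393
Sum = 12.4583
Softmax = [0.5698, 0.1162, 0.2387, 0.056, 0.0192]
p[0] = 7.0993/12.4583 = 0.5698

0.5698


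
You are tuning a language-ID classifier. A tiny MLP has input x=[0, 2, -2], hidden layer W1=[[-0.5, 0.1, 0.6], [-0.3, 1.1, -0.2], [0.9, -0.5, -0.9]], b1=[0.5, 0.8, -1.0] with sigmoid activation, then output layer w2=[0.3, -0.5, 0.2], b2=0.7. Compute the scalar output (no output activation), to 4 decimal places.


z1[0] = (-0.5)·(0) + (0.1)·(2) + (0.6)·(-2) + 0.5 = -0.5
z1[1] = (-0.3)·(0) + (1.1)·(2) + (-0.2)·(-2) + 0.8 = 3.4
z1[2] = (0.9)·(0) + (-0.5)·(2) + (-0.9)·(-2) - 1.0 = -0.2
h = sigmoid(z1) = [0.3775, 0.9677, 0.4502]
output = (0.3)·(0.3775) + (-0.5)·(0.9677) + (0.2)·(0.4502) + 0.7 = 0.4194

0.4194


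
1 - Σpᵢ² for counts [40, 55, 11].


Probabilities: [40/106, 55/106, 11/106] ≈ [0.3774, 0.5189, 0.1038]
Σpᵢ² = (1600 + 3025 + 121)/106² = 4746/11236
Gini = 1 - Σpᵢ² = 1 - 4746/11236 = 0.5776

0.5776


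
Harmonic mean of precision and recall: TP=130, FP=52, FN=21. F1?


Precision = 130/182 = 0.7143
Recall = 130/151 = 0.8609
F1 = 2·P·R/(P+R) = 2·TP/(2·TP+FP+FN) = 260/(260+52+21) = 260/333 = 0.7808

0.7808


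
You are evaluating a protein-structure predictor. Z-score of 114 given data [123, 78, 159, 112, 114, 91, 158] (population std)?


μ = 119.2857, σ = 28.4741
z = (114 - 119.2857)/28.4741 = -0.1856

-0.1856


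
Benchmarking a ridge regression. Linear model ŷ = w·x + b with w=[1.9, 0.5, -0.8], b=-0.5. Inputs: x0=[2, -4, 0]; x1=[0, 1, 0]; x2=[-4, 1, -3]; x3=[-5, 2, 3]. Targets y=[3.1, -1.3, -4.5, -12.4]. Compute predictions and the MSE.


ŷ0 = (1.9)·(2) + (0.5)·(-4) + (-0.8)·(0) - 0.5 = 1.3
ŷ1 = (1.9)·(0) + (0.5)·(1) + (-0.8)·(0) - 0.5 = 0.0
ŷ2 = (1.9)·(-4) + (0.5)·(1) + (-0.8)·(-3) - 0.5 = -5.2
ŷ3 = (1.9)·(-5) + (0.5)·(2) + (-0.8)·(3) - 0.5 = -11.4
errors² = [3.24, 1.69, 0.49, 1.0]
MSE = 6.4200/4 = 1.605

1.605


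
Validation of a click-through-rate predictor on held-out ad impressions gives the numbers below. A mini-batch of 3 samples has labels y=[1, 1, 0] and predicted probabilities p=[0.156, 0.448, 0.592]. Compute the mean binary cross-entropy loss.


L[0] = -ln(0.156) = 1.8579
L[1] = -ln(0.448) = 0.803
L[2] = -ln(1-0.592) = -ln(0.408) = 0.8965
mean = (1.8579 + 0.803 + 0.8965)/3 = 1.1858

1.1858


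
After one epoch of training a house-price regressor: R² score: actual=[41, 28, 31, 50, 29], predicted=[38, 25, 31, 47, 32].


ȳ = 35.8
SS_res = Σ(y-ŷ)² = 36
SS_tot = Σ(y-ȳ)² = 358.8
R² = 1 - SS_res/SS_tot = 1 - 0.1003 = 0.8997

0.8997


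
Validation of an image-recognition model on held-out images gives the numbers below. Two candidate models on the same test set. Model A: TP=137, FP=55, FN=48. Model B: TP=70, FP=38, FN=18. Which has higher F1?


Model A: P=137/192=0.7135, R=137/185=0.7405, F1=2PR/(P+R)=2TP/(2TP+FP+FN)=274/377=0.7268
Model B: P=70/108=0.6481, R=70/88=0.7955, F1=2PR/(P+R)=2TP/(2TP+FP+FN)=140/196=0.7143
0.7268 > 0.7143 → Model A

Model A


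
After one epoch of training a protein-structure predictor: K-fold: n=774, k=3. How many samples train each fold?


Fold size = 774/3 = 258
Training per fold = 774 - 258 = 516

516


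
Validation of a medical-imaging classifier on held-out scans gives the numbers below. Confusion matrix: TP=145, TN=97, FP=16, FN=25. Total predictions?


Total = TP + TN + FP + FN
= 145 + 97 + 16 + 25
= 283
(Predicted positive: 161, predicted negative: 122)

283


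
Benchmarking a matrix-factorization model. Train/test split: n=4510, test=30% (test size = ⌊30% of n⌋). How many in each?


Test = ⌊4510·30/100⌋ = 1353
Train = 4510 - 1353 = 3157

Train: 3157, Test: 1353


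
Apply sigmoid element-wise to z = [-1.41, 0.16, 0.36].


σ(-1.41) = 1/(1+e^1.41) = 0.1962
σ(0.16) = 1/(1+e^-0.16) = 0.5399
σ(0.36) = 1/(1+e^-0.36) = 0.589
result = [0.1962, 0.5399, 0.589]

[0.1962, 0.5399, 0.589]


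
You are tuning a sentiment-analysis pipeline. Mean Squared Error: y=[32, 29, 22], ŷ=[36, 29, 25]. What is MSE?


Squared errors: (32-36)²=16, (29-29)²=0, (22-25)²=9
Sum = 25
MSE = 25/3 = 25/3

25/3


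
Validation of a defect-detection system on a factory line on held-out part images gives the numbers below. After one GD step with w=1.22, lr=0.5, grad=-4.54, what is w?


w_new = w - α·∇
= 1.22 - 0.5·-4.54
= 1.22 + 2.27
= 3.49

3.49


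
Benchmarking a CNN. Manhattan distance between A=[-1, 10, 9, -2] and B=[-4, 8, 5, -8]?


d = |-1+ 4| + |10-8| + |9-5| + |-2+ 8|
  = 3 + 2 + 4 + 6
  = 15

15


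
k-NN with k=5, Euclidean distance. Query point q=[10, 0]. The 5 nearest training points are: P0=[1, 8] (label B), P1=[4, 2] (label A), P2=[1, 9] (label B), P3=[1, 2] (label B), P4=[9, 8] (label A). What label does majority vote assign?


d(q,P0) = 12.0416  (label B)
d(q,P1) = 6.3246  (label A)
d(q,P2) = 12.7279  (label B)
d(q,P3) = 9.2195  (label B)
d(q,P4) = 8.0623  (label A)
Votes: A=2, B=3
Majority → B

B


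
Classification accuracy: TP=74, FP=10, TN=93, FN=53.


Accuracy = (TP+TN)/(TP+TN+FP+FN)
= (74+93)/(230)
= 167/230 = 72.61%

72.61%


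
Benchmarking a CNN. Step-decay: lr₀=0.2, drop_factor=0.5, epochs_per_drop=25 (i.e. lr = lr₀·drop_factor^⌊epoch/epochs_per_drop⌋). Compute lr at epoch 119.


n_drops = ⌊119/25⌋ = 4
lr = 0.2·0.5^4 = 0.2·0.0625 = 0.0125

0.0125


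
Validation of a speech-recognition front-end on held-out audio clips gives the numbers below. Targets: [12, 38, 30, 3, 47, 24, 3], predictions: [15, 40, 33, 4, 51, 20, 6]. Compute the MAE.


Absolute errors: |12-15|=3, |38-40|=2, |30-33|=3, |3-4|=1, |47-51|=4, |24-20|=4, |3-6|=3
Sum = 20
MAE = 20/7 = 20/7

20/7


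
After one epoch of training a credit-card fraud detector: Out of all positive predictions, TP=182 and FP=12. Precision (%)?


Precision = TP/(TP+FP)
= 182/(182+12)
= 182/194 = 93.81%

93.81%


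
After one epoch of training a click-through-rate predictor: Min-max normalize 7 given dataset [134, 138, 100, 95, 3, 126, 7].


min=3, max=138
(7-3)/(138-3) = 4/135 = 0.0296

0.0296


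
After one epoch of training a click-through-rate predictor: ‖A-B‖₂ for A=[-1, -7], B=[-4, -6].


d = √((-1+ 4)² + (-7+ 6)²)
  = √(9 + 1)
  = √10 = 3.1623

3.1623


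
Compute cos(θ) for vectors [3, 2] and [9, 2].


A·B = 3·9 + 2·2 = 31
‖A‖ = √13 = 3.6056, ‖B‖ = √85 = 9.2195
cos = 31/(√13·√85) = 31/√1105 = 0.9326

0.9326


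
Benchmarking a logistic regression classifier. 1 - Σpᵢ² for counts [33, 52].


Probabilities: [33/85, 52/85] ≈ [0.3882, 0.6118]
Σpᵢ² = (1089 + 2704)/85² = 3793/7225
Gini = 1 - Σpᵢ² = 1 - 3793/7225 = 0.475

0.475


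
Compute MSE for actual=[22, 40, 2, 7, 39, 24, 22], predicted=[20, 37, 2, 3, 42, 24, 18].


Squared errors: (22-20)²=4, (40-37)²=9, (2-2)²=0, (7-3)²=16, (39-42)²=9, (24-24)²=0, (22-18)²=16
Sum = 54
MSE = 54/7 = 54/7

54/7


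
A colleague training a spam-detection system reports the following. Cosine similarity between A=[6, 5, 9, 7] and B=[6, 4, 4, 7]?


A·B = 6·6 + 5·4 + 9·4 + 7·7 = 141
‖A‖ = √191 = 13.8203, ‖B‖ = √117 = 10.8167
cos = 141/(√191·√117) = 141/√22347 = 0.9432

0.9432


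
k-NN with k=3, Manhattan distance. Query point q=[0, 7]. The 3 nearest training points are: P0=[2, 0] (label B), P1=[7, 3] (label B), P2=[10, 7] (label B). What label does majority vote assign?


d(q,P0) = 9  (label B)
d(q,P1) = 11  (label B)
d(q,P2) = 10  (label B)
Votes: A=0, B=3
Majority → B

B


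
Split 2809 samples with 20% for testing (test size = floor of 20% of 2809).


Test = ⌊2809·20/100⌋ = 561
Train = 2809 - 561 = 2248

Train: 2248, Test: 561


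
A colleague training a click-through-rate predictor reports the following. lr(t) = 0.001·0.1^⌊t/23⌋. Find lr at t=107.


n_drops = ⌊107/23⌋ = 4
lr = 0.001·0.1^4 = 0.001·0.0001 = 0.0000001

0.0000001


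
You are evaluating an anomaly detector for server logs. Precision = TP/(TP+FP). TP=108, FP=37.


Precision = TP/(TP+FP)
= 108/(108+37)
= 108/145 = 74.48%

74.48%


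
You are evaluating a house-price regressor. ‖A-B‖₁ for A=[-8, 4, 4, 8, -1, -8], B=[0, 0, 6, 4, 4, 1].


d = |-8-0| + |4-0| + |4-6| + |8-4| + |-1-4| + |-8-1|
  = 8 + 4 + 2 + 4 + 5 + 9
  = 32

32


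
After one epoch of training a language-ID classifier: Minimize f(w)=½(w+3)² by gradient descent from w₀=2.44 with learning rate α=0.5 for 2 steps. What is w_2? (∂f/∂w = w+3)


step 1: grad = 2.44+3 = 5.44; w = 2.44 - 0.5·(5.44) = -0.28
step 2: grad = -0.28+3 = 2.72; w = -0.28 - 0.5·(2.72) = -1.64

-1.64


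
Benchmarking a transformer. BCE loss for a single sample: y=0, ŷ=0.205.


BCE = -[y·ln(p) + (1-y)·ln(1-p)]
= -0 - 1·ln(1-0.205)
= -ln(0.795) = 0.2294

0.2294


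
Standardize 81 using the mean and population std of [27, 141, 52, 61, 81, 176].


μ = 89.6667, σ = 52.1717
z = (81 - 89.6667)/52.1717 = -0.1661

-0.1661


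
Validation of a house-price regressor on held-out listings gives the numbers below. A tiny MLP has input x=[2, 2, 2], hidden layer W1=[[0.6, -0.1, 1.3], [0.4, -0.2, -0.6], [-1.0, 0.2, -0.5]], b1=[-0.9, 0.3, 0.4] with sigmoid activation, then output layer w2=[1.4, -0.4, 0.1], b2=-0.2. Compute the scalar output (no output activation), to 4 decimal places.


z1[0] = (0.6)·(2) + (-0.1)·(2) + (1.3)·(2) - 0.9 = 2.7
z1[1] = (0.4)·(2) + (-0.2)·(2) + (-0.6)·(2) + 0.3 = -0.5
z1[2] = (-1.0)·(2) + (0.2)·(2) + (-0.5)·(2) + 0.4 = -2.2
h = sigmoid(z1) = [0.937, 0.3775, 0.0998]
output = (1.4)·(0.937) + (-0.4)·(0.3775) + (0.1)·(0.0998) - 0.2 = 0.9708

0.9708


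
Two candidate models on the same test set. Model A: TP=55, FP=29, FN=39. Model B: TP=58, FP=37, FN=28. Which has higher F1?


Model A: P=55/84=0.6548, R=55/94=0.5851, F1=2PR/(P+R)=2TP/(2TP+FP+FN)=110/178=0.618
Model B: P=58/95=0.6105, R=58/86=0.6744, F1=2PR/(P+R)=2TP/(2TP+FP+FN)=116/181=0.6409
0.618 < 0.6409 → Model B

Model B


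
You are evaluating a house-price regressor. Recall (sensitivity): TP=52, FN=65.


Recall = TP/(TP+FN)
= 52/(52+65)
= 52/117 = 44.44%

44.44%


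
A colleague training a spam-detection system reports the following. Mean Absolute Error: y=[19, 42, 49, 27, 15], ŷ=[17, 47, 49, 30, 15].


Absolute errors: |19-17|=2, |42-47|=5, |49-49|=0, |27-30|=3, |15-15|=0
Sum = 10
MAE = 10/5 = 2

2


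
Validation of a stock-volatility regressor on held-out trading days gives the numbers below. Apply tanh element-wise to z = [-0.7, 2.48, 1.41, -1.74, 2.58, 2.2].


tanh(-0.7) = -0.6044
tanh(2.48) = 0.9861
tanh(1.41) = 0.8875
tanh(-1.74) = -0.9402
tanh(2.58) = 0.9886
tanh(2.2) = 0.9757
result = [-0.6044, 0.9861, 0.8875, -0.9402, 0.9886, 0.9757]

[-0.6044, 0.9861, 0.8875, -0.9402, 0.9886, 0.9757]


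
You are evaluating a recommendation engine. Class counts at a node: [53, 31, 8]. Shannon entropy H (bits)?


Probabilities: [53/92, 31/92, 8/92] ≈ [0.5761, 0.337, 0.087]
H = -((53/92)·log₂(53/92) + (31/92)·log₂(31/92) + (8/92)·log₂(8/92))
  = 1.2936 bits

1.2936 bits


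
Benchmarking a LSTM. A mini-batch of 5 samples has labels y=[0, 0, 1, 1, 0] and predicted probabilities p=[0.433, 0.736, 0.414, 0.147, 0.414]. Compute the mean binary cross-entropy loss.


L[0] = -ln(1-0.433) = -ln(0.567) = 0.5674
L[1] = -ln(1-0.736) = -ln(0.264) = 1.3318
L[2] = -ln(0.414) = 0.8819
L[3] = -ln(0.147) = 1.9173
L[4] = -ln(1-0.414) = -ln(0.586) = 0.5344
mean = (0.5674 + 1.3318 + 0.8819 + 1.9173 + 0.5344)/5 = 1.0466

1.0466


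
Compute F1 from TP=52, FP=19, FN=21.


Precision = 52/71 = 0.7324
Recall = 52/73 = 0.7123
F1 = 2·P·R/(P+R) = 2·TP/(2·TP+FP+FN) = 104/(104+19+21) = 104/144 = 0.7222

0.7222


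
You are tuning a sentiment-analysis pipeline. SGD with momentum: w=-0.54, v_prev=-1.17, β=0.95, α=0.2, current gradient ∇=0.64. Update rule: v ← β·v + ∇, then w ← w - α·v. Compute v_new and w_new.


v_new = 0.95·-1.17 + 0.64 = -1.1115 + 0.64 = -0.4715
w_new = -0.54 - 0.2·-0.4715 = -0.54 + 0.0943 = -0.4457

v_new=-0.4715, w_new=-0.4457


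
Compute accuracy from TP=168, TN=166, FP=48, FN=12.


Accuracy = (TP+TN)/(TP+TN+FP+FN)
= (168+166)/(394)
= 334/394 = 84.77%

84.77%


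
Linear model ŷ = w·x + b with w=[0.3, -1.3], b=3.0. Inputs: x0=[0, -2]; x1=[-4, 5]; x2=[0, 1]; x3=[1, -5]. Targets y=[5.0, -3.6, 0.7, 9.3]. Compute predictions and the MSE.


ŷ0 = (0.3)·(0) + (-1.3)·(-2) + 3.0 = 5.6
ŷ1 = (0.3)·(-4) + (-1.3)·(5) + 3.0 = -4.7
ŷ2 = (0.3)·(0) + (-1.3)·(1) + 3.0 = 1.7
ŷ3 = (0.3)·(1) + (-1.3)·(-5) + 3.0 = 9.8
errors² = [0.36, 1.21, 1.0, 0.25]
MSE = 2.8200/4 = 0.705

0.705


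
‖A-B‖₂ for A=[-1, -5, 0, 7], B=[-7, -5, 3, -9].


d = √((-1+ 7)² + (-5+ 5)² + (0-3)² + (7+ 9)²)
  = √(36 + 0 + 9 + 256)
  = √301 = 17.3494

17.3494


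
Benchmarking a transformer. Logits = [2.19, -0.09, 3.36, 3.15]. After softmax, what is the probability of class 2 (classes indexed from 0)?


Exponentials: e^2.19=8.9352, e^-0.09=0.9139, e^3.36=28.7892, e^3.15=23.3361
Sum = 61.9744
Softmax = [0.1442, 0.0147, 0.4645, 0.3765]
p[2] = 28.7892/61.9744 = 0.4645

0.4645


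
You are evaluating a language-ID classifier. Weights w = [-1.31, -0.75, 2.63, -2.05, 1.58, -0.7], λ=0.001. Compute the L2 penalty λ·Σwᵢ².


‖w‖₂² = (-1.31)² + (-0.75)² + (2.63)² + (-2.05)² + (1.58)² + (-0.7)²
     = 1.7161 + 0.5625 + 6.9169 + 4.2025 + 2.4964 + 0.49
     = 16.3844
λ·‖w‖₂² = 0.001·16.3844 = 0.016384

0.016384


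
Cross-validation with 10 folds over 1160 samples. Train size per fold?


Fold size = 1160/10 = 116
Training per fold = 1160 - 116 = 1044

1044


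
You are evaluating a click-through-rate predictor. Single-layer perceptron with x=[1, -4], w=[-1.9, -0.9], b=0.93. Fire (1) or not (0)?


z = (1)·(-1.9) + (-4)·(-0.9) + 0.93
  = 2.63
step(z) = 1 (z≥0)

1


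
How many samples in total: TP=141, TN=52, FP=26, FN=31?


Total = TP + TN + FP + FN
= 141 + 52 + 26 + 31
= 250
(Predicted positive: 167, predicted negative: 83)

250


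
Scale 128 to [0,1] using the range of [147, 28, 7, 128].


min=7, max=147
(128-7)/(147-7) = 121/140 = 0.8643

0.8643


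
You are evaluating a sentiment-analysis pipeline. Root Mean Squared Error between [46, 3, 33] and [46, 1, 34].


MSE = 5/3 = 1.6667
RMSE = √(5/3) = 1.291

1.291


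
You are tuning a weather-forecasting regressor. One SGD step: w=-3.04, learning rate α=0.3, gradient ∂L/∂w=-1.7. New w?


w_new = w - α·∇
= -3.04 - 0.3·-1.7
= -3.04 + 0.51
= -2.53

-2.53


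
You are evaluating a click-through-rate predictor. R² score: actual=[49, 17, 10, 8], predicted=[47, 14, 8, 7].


ȳ = 21
SS_res = Σ(y-ŷ)² = 18
SS_tot = Σ(y-ȳ)² = 1090
R² = 1 - SS_res/SS_tot = 1 - 0.0165 = 0.9835

0.9835


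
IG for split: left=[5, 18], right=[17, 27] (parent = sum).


Parent = [22, 45], H_parent = 0.9132
H_left = 0.7554 (n=23), H_right = 0.9624 (n=44)
H_children = (23/67)·0.7554 + (44/67)·0.9624 = 0.8913
IG = 0.9132 - 0.8913 = 0.0219

0.0219


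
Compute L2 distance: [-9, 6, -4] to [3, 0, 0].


d = √((-9-3)² + (6-0)² + (-4-0)²)
  = √(144 + 36 + 16)
  = √196 = 14.0

14.0


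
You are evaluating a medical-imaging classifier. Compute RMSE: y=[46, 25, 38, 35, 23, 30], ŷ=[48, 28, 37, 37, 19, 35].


MSE = 59/6 = 9.8333
RMSE = √(59/6) = 3.1358

3.1358


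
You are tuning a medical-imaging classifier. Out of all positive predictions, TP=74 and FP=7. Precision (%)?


Precision = TP/(TP+FP)
= 74/(74+7)
= 74/81 = 91.36%

91.36%


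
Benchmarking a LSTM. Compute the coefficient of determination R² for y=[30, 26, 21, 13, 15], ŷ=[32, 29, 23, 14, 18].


ȳ = 21
SS_res = Σ(y-ŷ)² = 27
SS_tot = Σ(y-ȳ)² = 206
R² = 1 - SS_res/SS_tot = 1 - 0.1311 = 0.8689

0.8689


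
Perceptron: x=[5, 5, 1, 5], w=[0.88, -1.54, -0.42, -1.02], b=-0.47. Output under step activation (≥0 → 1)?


z = (5)·(0.88) + (5)·(-1.54) + (1)·(-0.42) + (5)·(-1.02) - 0.47
  = -9.29
step(z) = 0 (z<0)

0


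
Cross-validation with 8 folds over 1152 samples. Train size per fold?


Fold size = 1152/8 = 144
Training per fold = 1152 - 144 = 1008

1008


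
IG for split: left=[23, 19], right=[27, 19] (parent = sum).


Parent = [50, 38], H_parent = 0.9865
H_left = 0.9934 (n=42), H_right = 0.9781 (n=46)
H_children = (42/88)·0.9934 + (46/88)·0.9781 = 0.9854
IG = 0.9865 - 0.9854 = 0.0011

0.0011


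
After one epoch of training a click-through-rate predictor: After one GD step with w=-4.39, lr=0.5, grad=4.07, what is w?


w_new = w - α·∇
= -4.39 - 0.5·4.07
= -4.39 - 2.035
= -6.425

-6.425


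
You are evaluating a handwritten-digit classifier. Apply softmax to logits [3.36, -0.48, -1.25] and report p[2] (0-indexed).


Exponentials: e^3.36=28.7892, e^-0.48=0.6188, e^-1.25=0.2865
Sum = 29.6945
Softmax = [0.9695, 0.0208, 0.0096]
p[2] = 0.2865/29.6945 = 0.0096

0.0096


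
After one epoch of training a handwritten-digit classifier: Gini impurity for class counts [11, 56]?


Probabilities: [11/67, 56/67] ≈ [0.1642, 0.8358]
Σpᵢ² = (121 + 3136)/67² = 3257/4489
Gini = 1 - Σpᵢ² = 1 - 3257/4489 = 0.2744

0.2744


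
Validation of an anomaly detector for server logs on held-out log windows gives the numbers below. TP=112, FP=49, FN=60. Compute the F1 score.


Precision = 112/161 = 0.6957
Recall = 112/172 = 0.6512
F1 = 2·P·R/(P+R) = 2·TP/(2·TP+FP+FN) = 224/(224+49+60) = 224/333 = 0.6727

0.6727


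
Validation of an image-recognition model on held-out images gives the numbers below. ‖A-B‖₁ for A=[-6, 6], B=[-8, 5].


d = |-6+ 8| + |6-5|
  = 2 + 1
  = 3

3


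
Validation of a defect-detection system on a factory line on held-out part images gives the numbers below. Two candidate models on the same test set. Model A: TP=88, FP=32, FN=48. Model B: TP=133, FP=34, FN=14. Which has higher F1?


Model A: P=88/120=0.7333, R=88/136=0.6471, F1=2PR/(P+R)=2TP/(2TP+FP+FN)=176/256=0.6875
Model B: P=133/167=0.7964, R=133/147=0.9048, F1=2PR/(P+R)=2TP/(2TP+FP+FN)=266/314=0.8471
0.6875 < 0.8471 → Model B

Model B


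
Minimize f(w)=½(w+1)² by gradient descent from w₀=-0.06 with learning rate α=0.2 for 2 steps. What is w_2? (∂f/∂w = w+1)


step 1: grad = -0.06+1 = 0.94; w = -0.06 - 0.2·(0.94) = -0.248
step 2: grad = -0.248+1 = 0.752; w = -0.248 - 0.2·(0.752) = -0.3984

-0.3984


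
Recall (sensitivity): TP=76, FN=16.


Recall = TP/(TP+FN)
= 76/(76+16)
= 76/92 = 82.61%

82.61%


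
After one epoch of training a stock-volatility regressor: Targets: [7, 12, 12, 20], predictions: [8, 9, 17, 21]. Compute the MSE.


Squared errors: (7-8)²=1, (12-9)²=9, (12-17)²=25, (20-21)²=1
Sum = 36
MSE = 36/4 = 9

9


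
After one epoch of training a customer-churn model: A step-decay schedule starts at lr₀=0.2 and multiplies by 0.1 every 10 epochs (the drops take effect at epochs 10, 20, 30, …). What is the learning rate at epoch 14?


n_drops = ⌊14/10⌋ = 1
lr = 0.2·0.1^1 = 0.2·0.1 = 0.02

0.02
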